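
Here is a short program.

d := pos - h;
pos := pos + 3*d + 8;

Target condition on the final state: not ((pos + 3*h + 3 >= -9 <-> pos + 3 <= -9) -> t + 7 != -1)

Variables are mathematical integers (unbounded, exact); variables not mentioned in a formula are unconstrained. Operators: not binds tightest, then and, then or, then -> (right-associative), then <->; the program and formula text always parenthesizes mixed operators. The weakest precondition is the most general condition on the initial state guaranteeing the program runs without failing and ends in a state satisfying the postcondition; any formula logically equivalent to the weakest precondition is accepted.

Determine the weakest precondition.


Working backward. After the program, the postcondition not ((pos + 3*h + 3 >= -9 <-> pos + 3 <= -9) -> t + 7 != -1) must hold; in canonical form it is not ((3*h + pos >= -12 <-> pos <= -12) -> t != -8).
Before pos := pos + 3*d + 8: not ((3*d + 3*h + pos >= -20 <-> 3*d + pos <= -20) -> t != -8)
Before d := pos - h: not ((4*pos >= -20 <-> 4*pos <= 3*h - 20) -> t != -8)
Answer: WP = not ((4*pos >= -20 <-> 4*pos <= 3*h - 20) -> t != -8)


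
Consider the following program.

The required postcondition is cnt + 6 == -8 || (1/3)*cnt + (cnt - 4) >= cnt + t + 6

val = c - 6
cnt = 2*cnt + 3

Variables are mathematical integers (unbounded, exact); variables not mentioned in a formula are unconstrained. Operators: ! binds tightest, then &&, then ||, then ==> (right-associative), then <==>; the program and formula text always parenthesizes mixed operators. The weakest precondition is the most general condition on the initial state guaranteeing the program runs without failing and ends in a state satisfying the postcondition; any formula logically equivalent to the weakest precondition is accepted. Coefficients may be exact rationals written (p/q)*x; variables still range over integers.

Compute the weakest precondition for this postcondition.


Working backward. After the program, the postcondition cnt + 6 == -8 || (1/3)*cnt + (cnt - 4) >= cnt + t + 6 must hold; in canonical form it is cnt == -14 || (1/3)*cnt >= t + 10.
Before cnt := 2*cnt + 3: 2*cnt == -17 || (2/3)*cnt >= t + 9
Before val := c - 6: 2*cnt == -17 || (2/3)*cnt >= t + 9
Answer: WP = 2*cnt == -17 || (2/3)*cnt >= t + 9


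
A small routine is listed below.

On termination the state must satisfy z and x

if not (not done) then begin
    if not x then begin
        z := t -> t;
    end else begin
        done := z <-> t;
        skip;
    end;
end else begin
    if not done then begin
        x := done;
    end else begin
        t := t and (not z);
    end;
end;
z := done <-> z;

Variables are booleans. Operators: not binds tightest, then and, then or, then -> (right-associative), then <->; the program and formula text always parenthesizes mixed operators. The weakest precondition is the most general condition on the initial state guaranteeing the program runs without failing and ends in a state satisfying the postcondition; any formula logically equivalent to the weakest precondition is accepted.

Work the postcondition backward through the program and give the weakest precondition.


Working backward. After the program, z and x must hold.
Before z := done <-> z: (done <-> z) and x
Then branch requires ((not x) -> (done and x)) and (x -> (((z <-> t) <-> z) and x)); else branch requires ((not done) -> ((done <-> z) and done)) and (done -> ((done <-> z) and x)).
Before the if: (done -> (((not x) -> (done and x)) and (x -> (((z <-> t) <-> z) and x)))) and ((not done) -> (((not done) -> ((done <-> z) and done)) and (done -> ((done <-> z) and x))))
Answer: WP = (done -> (((not x) -> (done and x)) and (x -> (((z <-> t) <-> z) and x)))) and ((not done) -> (((not done) -> ((done <-> z) and done)) and (done -> ((done <-> z) and x))))


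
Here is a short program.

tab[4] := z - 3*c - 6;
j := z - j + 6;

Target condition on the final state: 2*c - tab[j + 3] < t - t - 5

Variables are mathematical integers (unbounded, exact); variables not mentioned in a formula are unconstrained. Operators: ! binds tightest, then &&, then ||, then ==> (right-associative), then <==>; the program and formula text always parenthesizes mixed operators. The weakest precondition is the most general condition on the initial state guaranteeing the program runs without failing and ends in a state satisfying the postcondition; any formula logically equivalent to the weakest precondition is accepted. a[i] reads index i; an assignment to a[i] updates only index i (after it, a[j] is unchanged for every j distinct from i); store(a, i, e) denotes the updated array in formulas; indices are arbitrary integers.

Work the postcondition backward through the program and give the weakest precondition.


Working backward. After the program, the postcondition 2*c - tab[j + 3] < t - t - 5 must hold; in canonical form it is 2*c < tab[j + 3] - 5.
Before j := z - j + 6: 2*c < tab[-j + z + 9] - 5
Before tab[4] := z - 3*c - 6: 2*c < store(tab, 4, -3*c + z - 6)[-j + z + 9] - 5
Answer: WP = 2*c < store(tab, 4, -3*c + z - 6)[-j + z + 9] - 5


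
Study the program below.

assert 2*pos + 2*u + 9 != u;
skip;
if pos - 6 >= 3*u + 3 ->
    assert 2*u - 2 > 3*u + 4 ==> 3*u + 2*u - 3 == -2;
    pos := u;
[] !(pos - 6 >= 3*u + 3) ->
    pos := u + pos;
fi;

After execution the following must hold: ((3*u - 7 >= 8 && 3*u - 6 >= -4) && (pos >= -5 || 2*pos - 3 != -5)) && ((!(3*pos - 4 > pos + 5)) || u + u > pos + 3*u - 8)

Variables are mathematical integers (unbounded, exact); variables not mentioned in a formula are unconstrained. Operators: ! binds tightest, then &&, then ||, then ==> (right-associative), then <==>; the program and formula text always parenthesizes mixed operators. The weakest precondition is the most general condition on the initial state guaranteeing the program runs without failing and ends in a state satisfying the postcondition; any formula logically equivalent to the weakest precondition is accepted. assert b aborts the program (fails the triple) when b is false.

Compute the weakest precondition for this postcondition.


Working backward. After the program, the postcondition ((3*u - 7 >= 8 && 3*u - 6 >= -4) && (pos >= -5 || 2*pos - 3 != -5)) && ((!(3*pos - 4 > pos + 5)) || u + u > pos + 3*u - 8) must hold; in canonical form it is 3*u >= 15 && 3*u >= 2 && (pos >= -5 || 2*pos != -2) && ((!(2*pos > 9)) || pos + u < 8).
Then branch requires (u < -6 ==> 5*u == 1) && 3*u >= 15 && 3*u >= 2 && (u >= -5 || 2*u != -2) && ((!(2*u > 9)) || 2*u < 8); else branch requires 3*u >= 15 && 3*u >= 2 && (pos + u >= -5 || 2*pos + 2*u != -2) && ((!(2*pos + 2*u > 9)) || pos + 2*u < 8).
Before the if: (pos >= 3*u + 9 ==> ((u < -6 ==> 5*u == 1) && 3*u >= 15 && 3*u >= 2 && (u >= -5 || 2*u != -2) && ((!(2*u > 9)) || 2*u < 8))) && ((!(pos >= 3*u + 9)) ==> (3*u >= 15 && 3*u >= 2 && (pos + u >= -5 || 2*pos + 2*u != -2) && ((!(2*pos + 2*u > 9)) || pos + 2*u < 8)))
Before skip: (pos >= 3*u + 9 ==> ((u < -6 ==> 5*u == 1) && 3*u >= 15 && 3*u >= 2 && (u >= -5 || 2*u != -2) && ((!(2*u > 9)) || 2*u < 8))) && ((!(pos >= 3*u + 9)) ==> (3*u >= 15 && 3*u >= 2 && (pos + u >= -5 || 2*pos + 2*u != -2) && ((!(2*pos + 2*u > 9)) || pos + 2*u < 8)))
Before assert 2*pos + 2*u + 9 != u: 2*pos + u != -9 && (pos >= 3*u + 9 ==> ((u < -6 ==> 5*u == 1) && 3*u >= 15 && 3*u >= 2 && (u >= -5 || 2*u != -2) && ((!(2*u > 9)) || 2*u < 8))) && ((!(pos >= 3*u + 9)) ==> (3*u >= 15 && 3*u >= 2 && (pos + u >= -5 || 2*pos + 2*u != -2) && ((!(2*pos + 2*u > 9)) || pos + 2*u < 8)))
Answer: WP = 2*pos + u != -9 && (pos >= 3*u + 9 ==> ((u < -6 ==> 5*u == 1) && 3*u >= 15 && 3*u >= 2 && (u >= -5 || 2*u != -2) && ((!(2*u > 9)) || 2*u < 8))) && ((!(pos >= 3*u + 9)) ==> (3*u >= 15 && 3*u >= 2 && (pos + u >= -5 || 2*pos + 2*u != -2) && ((!(2*pos + 2*u > 9)) || pos + 2*u < 8)))


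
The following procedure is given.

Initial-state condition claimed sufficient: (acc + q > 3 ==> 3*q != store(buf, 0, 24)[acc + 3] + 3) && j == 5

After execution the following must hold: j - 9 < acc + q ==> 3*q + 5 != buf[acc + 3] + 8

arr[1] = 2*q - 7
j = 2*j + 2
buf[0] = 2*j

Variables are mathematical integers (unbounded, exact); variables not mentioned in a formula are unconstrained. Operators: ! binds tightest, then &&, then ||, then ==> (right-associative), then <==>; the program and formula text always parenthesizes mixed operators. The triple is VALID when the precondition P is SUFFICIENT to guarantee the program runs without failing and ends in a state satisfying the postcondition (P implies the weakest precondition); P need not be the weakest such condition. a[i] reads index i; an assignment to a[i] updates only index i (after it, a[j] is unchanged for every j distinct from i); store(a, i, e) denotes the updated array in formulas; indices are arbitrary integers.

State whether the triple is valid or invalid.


Working backward. After the program, the postcondition j - 9 < acc + q ==> 3*q + 5 != buf[acc + 3] + 8 must hold; in canonical form it is j < acc + q + 9 ==> 3*q != buf[acc + 3] + 3.
Before buf[0] := 2*j: j < acc + q + 9 ==> 3*q != store(buf, 0, 2*j)[acc + 3] + 3
Before j := 2*j + 2: 2*j < acc + q + 7 ==> 3*q != store(buf, 0, 4*j + 4)[acc + 3] + 3
Before arr[1] := 2*q - 7: 2*j < acc + q + 7 ==> 3*q != store(buf, 0, 4*j + 4)[acc + 3] + 3
The weakest precondition is 2*j < acc + q + 7 ==> 3*q != store(buf, 0, 4*j + 4)[acc + 3] + 3.
Check whether (acc + q > 3 ==> 3*q != store(buf, 0, 24)[acc + 3] + 3) && j == 5 implies it.
Every state satisfying the precondition satisfies the weakest precondition: the implication holds.
Answer: valid


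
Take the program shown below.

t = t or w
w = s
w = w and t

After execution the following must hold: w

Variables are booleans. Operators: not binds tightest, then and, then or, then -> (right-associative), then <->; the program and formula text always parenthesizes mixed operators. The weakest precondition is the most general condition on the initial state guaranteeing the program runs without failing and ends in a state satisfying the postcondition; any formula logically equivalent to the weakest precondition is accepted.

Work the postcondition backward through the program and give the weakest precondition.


Working backward. After the program, w must hold.
Before w := w and t: w and t
Before w := s: s and t
Before t := t or w: s and (t or w)
Answer: WP = s and (t or w)


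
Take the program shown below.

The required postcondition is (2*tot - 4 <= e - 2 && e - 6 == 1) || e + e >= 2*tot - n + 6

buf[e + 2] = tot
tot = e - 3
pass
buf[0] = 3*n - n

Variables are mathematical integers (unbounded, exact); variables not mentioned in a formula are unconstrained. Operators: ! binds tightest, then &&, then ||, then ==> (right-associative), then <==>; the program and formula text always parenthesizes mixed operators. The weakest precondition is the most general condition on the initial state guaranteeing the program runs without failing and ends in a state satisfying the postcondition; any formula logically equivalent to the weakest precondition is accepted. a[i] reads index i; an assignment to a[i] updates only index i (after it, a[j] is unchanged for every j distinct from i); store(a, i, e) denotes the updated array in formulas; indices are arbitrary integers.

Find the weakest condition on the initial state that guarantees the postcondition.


Working backward. After the program, the postcondition (2*tot - 4 <= e - 2 && e - 6 == 1) || e + e >= 2*tot - n + 6 must hold; in canonical form it is (2*tot <= e + 2 && e == 7) || 2*e + n >= 2*tot + 6.
Before buf[0] := 3*n - n: (2*tot <= e + 2 && e == 7) || 2*e + n >= 2*tot + 6
Before skip: (2*tot <= e + 2 && e == 7) || 2*e + n >= 2*tot + 6
Before tot := e - 3: (e <= 8 && e == 7) || n >= 0
Before buf[e + 2] := tot: (e <= 8 && e == 7) || n >= 0
Answer: WP = (e <= 8 && e == 7) || n >= 0


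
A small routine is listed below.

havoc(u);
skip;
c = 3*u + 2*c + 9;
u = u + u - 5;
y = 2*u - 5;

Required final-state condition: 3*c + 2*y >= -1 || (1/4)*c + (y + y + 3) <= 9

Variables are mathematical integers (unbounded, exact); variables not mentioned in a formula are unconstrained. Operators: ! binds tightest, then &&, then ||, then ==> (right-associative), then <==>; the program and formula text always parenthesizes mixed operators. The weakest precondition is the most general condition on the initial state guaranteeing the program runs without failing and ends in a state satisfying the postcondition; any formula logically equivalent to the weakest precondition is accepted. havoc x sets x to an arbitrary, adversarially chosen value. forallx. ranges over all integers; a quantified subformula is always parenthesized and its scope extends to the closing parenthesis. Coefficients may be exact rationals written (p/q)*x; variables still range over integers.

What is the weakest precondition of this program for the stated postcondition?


Working backward. After the program, the postcondition 3*c + 2*y >= -1 || (1/4)*c + (y + y + 3) <= 9 must hold; in canonical form it is 3*c + 2*y >= -1 || (1/4)*c + 2*y <= 6.
Before y := 2*u - 5: 3*c + 4*u >= 9 || (1/4)*c + 4*u <= 16
Before u := u + u - 5: 3*c + 8*u >= 29 || (1/4)*c + 8*u <= 36
Before c := 3*u + 2*c + 9: 6*c + 17*u >= 2 || (1/2)*c + (35/4)*u <= 135/4
Before skip: 6*c + 17*u >= 2 || (1/2)*c + (35/4)*u <= 135/4
Before havoc u: forall u_1. (6*c + 17*u_1 >= 2 || (1/2)*c + (35/4)*u_1 <= 135/4)
Answer: WP = forall u_1. (6*c + 17*u_1 >= 2 || (1/2)*c + (35/4)*u_1 <= 135/4)


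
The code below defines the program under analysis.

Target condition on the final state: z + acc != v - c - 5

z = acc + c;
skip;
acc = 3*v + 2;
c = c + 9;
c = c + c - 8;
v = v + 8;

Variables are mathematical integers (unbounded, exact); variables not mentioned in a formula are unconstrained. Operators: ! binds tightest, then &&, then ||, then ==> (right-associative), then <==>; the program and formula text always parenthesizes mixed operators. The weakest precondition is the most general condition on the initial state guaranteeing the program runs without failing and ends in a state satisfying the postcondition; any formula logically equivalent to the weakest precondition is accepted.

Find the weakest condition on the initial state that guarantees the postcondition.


Working backward. After the program, the postcondition z + acc != v - c - 5 must hold; in canonical form it is acc + c + z != v - 5.
Before v := v + 8: acc + c + z != v + 3
Before c := c + c - 8: acc + 2*c + z != v + 11
Before c := c + 9: acc + 2*c + z != v - 7
Before acc := 3*v + 2: 2*c + 2*v + z != -9
Before skip: 2*c + 2*v + z != -9
Before z := acc + c: acc + 3*c + 2*v != -9
Answer: WP = acc + 3*c + 2*v != -9


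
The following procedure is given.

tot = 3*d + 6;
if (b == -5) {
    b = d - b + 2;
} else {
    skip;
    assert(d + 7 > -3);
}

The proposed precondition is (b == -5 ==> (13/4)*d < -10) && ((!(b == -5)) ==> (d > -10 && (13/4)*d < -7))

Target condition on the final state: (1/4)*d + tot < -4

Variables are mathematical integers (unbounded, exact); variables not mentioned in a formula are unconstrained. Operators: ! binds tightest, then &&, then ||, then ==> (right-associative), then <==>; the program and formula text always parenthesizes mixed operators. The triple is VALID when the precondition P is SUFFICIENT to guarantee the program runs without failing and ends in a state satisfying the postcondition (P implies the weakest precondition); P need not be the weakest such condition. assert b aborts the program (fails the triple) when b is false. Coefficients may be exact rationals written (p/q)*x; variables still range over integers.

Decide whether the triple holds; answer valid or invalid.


Working backward. After the program, (1/4)*d + tot < -4 must hold.
Then branch requires (1/4)*d + tot < -4; else branch requires d > -10 && (1/4)*d + tot < -4.
Before the if: (b == -5 ==> (1/4)*d + tot < -4) && ((!(b == -5)) ==> (d > -10 && (1/4)*d + tot < -4))
Before tot := 3*d + 6: (b == -5 ==> (13/4)*d < -10) && ((!(b == -5)) ==> (d > -10 && (13/4)*d < -10))
The weakest precondition is (b == -5 ==> (13/4)*d < -10) && ((!(b == -5)) ==> (d > -10 && (13/4)*d < -10)).
Check whether (b == -5 ==> (13/4)*d < -10) && ((!(b == -5)) ==> (d > -10 && (13/4)*d < -7)) implies it.
Countermodel: at the initial state b = -4, d = -3, the precondition holds but the weakest precondition fails.
Answer: invalid


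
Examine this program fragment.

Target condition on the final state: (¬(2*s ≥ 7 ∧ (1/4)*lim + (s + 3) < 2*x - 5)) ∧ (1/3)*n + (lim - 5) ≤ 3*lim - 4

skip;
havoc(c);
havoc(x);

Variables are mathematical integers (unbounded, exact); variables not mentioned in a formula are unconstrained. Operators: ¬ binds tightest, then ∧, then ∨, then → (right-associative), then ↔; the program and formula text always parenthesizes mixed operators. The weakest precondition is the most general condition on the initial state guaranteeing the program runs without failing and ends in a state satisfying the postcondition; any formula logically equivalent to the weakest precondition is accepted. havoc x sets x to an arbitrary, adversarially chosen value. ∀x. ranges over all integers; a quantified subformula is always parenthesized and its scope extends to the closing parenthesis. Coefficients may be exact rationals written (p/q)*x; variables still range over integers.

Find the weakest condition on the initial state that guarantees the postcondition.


Working backward. After the program, the postcondition (¬(2*s ≥ 7 ∧ (1/4)*lim + (s + 3) < 2*x - 5)) ∧ (1/3)*n + (lim - 5) ≤ 3*lim - 4 must hold; in canonical form it is (¬(2*s ≥ 7 ∧ (1/4)*lim + s < 2*x - 8)) ∧ (1/3)*n ≤ 2*lim + 1.
Before havoc x: ∀x_1. ((¬(2*s ≥ 7 ∧ (1/4)*lim + s < 2*x_1 - 8)) ∧ (1/3)*n ≤ 2*lim + 1)
Before havoc c: ∀x_1. ((¬(2*s ≥ 7 ∧ (1/4)*lim + s < 2*x_1 - 8)) ∧ (1/3)*n ≤ 2*lim + 1)
Before skip: ∀x_1. ((¬(2*s ≥ 7 ∧ (1/4)*lim + s < 2*x_1 - 8)) ∧ (1/3)*n ≤ 2*lim + 1)
Answer: WP = ∀x_1. ((¬(2*s ≥ 7 ∧ (1/4)*lim + s < 2*x_1 - 8)) ∧ (1/3)*n ≤ 2*lim + 1)


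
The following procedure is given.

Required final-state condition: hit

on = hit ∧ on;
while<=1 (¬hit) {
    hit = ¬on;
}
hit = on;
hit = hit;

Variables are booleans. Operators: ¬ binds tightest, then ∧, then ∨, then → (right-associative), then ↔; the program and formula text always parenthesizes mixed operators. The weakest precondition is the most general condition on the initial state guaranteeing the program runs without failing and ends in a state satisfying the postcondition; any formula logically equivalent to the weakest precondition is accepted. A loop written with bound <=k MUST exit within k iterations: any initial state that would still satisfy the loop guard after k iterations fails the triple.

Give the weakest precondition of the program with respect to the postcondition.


Working backward. After the program, hit must hold.
Before hit := hit: hit
Before hit := on: on
Before the loop (bound <=1), unroll the exhaustion recursion (WP_0 = exit-now case; WP_j = one more guarded iteration, up to j = 1):
  WP_0: hit ∧ on
  WP_1: hit ∧ (hit → on)
So before the loop: hit ∧ (hit → on)
Before on := hit ∧ on: hit ∧ (hit → (hit ∧ on))
Answer: WP = hit ∧ (hit → (hit ∧ on))


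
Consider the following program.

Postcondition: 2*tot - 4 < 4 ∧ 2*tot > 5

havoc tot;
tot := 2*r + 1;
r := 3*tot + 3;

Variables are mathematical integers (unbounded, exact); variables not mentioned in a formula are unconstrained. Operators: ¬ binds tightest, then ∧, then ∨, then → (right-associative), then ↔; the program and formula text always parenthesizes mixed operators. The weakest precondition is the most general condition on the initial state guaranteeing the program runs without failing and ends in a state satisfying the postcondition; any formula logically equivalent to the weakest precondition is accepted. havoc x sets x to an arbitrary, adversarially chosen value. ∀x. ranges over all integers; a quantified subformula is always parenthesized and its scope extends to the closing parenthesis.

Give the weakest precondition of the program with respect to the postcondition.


Working backward. After the program, the postcondition 2*tot - 4 < 4 ∧ 2*tot > 5 must hold; in canonical form it is 2*tot < 8 ∧ 2*tot > 5.
Before r := 3*tot + 3: 2*tot < 8 ∧ 2*tot > 5
Before tot := 2*r + 1: 4*r < 6 ∧ 4*r > 3
Before havoc tot: 4*r < 6 ∧ 4*r > 3
Answer: WP = 4*r < 6 ∧ 4*r > 3


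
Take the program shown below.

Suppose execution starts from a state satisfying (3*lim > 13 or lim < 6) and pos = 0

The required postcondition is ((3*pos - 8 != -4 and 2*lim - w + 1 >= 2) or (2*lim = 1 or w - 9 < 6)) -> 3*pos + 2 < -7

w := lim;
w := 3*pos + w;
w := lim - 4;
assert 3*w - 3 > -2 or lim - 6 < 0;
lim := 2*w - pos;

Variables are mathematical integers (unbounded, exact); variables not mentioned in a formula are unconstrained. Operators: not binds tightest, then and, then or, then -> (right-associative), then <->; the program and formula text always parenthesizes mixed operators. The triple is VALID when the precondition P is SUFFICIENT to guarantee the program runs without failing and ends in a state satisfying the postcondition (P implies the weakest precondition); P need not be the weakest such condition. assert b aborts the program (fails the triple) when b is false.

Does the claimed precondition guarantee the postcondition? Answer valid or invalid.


Working backward. After the program, the postcondition ((3*pos - 8 != -4 and 2*lim - w + 1 >= 2) or (2*lim = 1 or w - 9 < 6)) -> 3*pos + 2 < -7 must hold; in canonical form it is ((3*pos != 4 and 2*lim >= w + 1) or 2*lim = 1 or w < 15) -> 3*pos < -9.
Before lim := 2*w - pos: ((3*pos != 4 and 3*w >= 2*pos + 1) or 4*w = 2*pos + 1 or w < 15) -> 3*pos < -9
Before assert 3*w - 3 > -2 or lim - 6 < 0: (3*w > 1 or lim < 6) and (((3*pos != 4 and 3*w >= 2*pos + 1) or 4*w = 2*pos + 1 or w < 15) -> 3*pos < -9)
Before w := lim - 4: (3*lim > 13 or lim < 6) and (((3*pos != 4 and 3*lim >= 2*pos + 13) or 4*lim = 2*pos + 17 or lim < 19) -> 3*pos < -9)
Before w := 3*pos + w: (3*lim > 13 or lim < 6) and (((3*pos != 4 and 3*lim >= 2*pos + 13) or 4*lim = 2*pos + 17 or lim < 19) -> 3*pos < -9)
Before w := lim: (3*lim > 13 or lim < 6) and (((3*pos != 4 and 3*lim >= 2*pos + 13) or 4*lim = 2*pos + 17 or lim < 19) -> 3*pos < -9)
The weakest precondition is (3*lim > 13 or lim < 6) and (((3*pos != 4 and 3*lim >= 2*pos + 13) or 4*lim = 2*pos + 17 or lim < 19) -> 3*pos < -9).
Check whether (3*lim > 13 or lim < 6) and pos = 0 implies it.
Countermodel: at the initial state lim = 0, pos = 0, the precondition holds but the weakest precondition fails.
Answer: invalid


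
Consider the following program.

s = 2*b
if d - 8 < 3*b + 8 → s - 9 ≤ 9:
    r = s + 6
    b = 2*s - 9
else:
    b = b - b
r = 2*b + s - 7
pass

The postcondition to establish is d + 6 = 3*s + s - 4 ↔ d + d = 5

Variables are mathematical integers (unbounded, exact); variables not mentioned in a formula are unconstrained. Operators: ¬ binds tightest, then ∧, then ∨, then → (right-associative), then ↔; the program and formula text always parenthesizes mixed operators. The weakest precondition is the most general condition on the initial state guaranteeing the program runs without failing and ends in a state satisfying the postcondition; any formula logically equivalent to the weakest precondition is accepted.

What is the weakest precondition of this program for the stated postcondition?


Working backward. After the program, the postcondition d + 6 = 3*s + s - 4 ↔ d + d = 5 must hold; in canonical form it is d = 4*s - 10 ↔ 2*d = 5.
Before skip: d = 4*s - 10 ↔ 2*d = 5
Before r := 2*b + s - 7: d = 4*s - 10 ↔ 2*d = 5
Then branch requires d = 4*s - 10 ↔ 2*d = 5; else branch requires d = 4*s - 10 ↔ 2*d = 5.
Before the if: ((d < 3*b + 16 → s ≤ 18) → (d = 4*s - 10 ↔ 2*d = 5)) ∧ ((¬(d < 3*b + 16 → s ≤ 18)) → (d = 4*s - 10 ↔ 2*d = 5))
Before s := 2*b: ((d < 3*b + 16 → 2*b ≤ 18) → (d = 8*b - 10 ↔ 2*d = 5)) ∧ ((¬(d < 3*b + 16 → 2*b ≤ 18)) → (d = 8*b - 10 ↔ 2*d = 5))
Answer: WP = ((d < 3*b + 16 → 2*b ≤ 18) → (d = 8*b - 10 ↔ 2*d = 5)) ∧ ((¬(d < 3*b + 16 → 2*b ≤ 18)) → (d = 8*b - 10 ↔ 2*d = 5))


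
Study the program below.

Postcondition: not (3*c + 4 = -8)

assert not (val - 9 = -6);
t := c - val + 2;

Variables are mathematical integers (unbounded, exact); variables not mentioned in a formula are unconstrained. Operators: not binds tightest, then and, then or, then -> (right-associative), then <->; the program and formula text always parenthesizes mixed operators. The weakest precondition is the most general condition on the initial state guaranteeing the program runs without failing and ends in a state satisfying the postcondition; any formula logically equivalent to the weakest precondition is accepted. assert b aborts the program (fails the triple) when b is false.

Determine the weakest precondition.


Working backward. After the program, the postcondition not (3*c + 4 = -8) must hold; in canonical form it is not (3*c = -12).
Before t := c - val + 2: not (3*c = -12)
Before assert not (val - 9 = -6): (not (val = 3)) and (not (3*c = -12))
Answer: WP = (not (val = 3)) and (not (3*c = -12))


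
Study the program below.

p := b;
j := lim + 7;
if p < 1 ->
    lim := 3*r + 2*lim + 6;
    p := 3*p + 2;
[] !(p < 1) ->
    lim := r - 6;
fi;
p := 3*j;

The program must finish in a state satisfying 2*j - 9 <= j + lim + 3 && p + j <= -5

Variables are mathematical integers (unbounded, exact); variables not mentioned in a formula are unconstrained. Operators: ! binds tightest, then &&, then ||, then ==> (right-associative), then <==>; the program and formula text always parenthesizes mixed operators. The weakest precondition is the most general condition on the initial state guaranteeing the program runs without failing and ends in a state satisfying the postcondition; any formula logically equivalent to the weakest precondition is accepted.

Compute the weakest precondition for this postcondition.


Working backward. After the program, the postcondition 2*j - 9 <= j + lim + 3 && p + j <= -5 must hold; in canonical form it is j <= lim + 12 && j + p <= -5.
Before p := 3*j: j <= lim + 12 && 4*j <= -5
Then branch requires j <= 2*lim + 3*r + 18 && 4*j <= -5; else branch requires j <= r + 6 && 4*j <= -5.
Before the if: (p < 1 ==> (j <= 2*lim + 3*r + 18 && 4*j <= -5)) && ((!(p < 1)) ==> (j <= r + 6 && 4*j <= -5))
Before j := lim + 7: (p < 1 ==> (lim + 3*r >= -11 && 4*lim <= -33)) && ((!(p < 1)) ==> (lim <= r - 1 && 4*lim <= -33))
Before p := b: (b < 1 ==> (lim + 3*r >= -11 && 4*lim <= -33)) && ((!(b < 1)) ==> (lim <= r - 1 && 4*lim <= -33))
Answer: WP = (b < 1 ==> (lim + 3*r >= -11 && 4*lim <= -33)) && ((!(b < 1)) ==> (lim <= r - 1 && 4*lim <= -33))


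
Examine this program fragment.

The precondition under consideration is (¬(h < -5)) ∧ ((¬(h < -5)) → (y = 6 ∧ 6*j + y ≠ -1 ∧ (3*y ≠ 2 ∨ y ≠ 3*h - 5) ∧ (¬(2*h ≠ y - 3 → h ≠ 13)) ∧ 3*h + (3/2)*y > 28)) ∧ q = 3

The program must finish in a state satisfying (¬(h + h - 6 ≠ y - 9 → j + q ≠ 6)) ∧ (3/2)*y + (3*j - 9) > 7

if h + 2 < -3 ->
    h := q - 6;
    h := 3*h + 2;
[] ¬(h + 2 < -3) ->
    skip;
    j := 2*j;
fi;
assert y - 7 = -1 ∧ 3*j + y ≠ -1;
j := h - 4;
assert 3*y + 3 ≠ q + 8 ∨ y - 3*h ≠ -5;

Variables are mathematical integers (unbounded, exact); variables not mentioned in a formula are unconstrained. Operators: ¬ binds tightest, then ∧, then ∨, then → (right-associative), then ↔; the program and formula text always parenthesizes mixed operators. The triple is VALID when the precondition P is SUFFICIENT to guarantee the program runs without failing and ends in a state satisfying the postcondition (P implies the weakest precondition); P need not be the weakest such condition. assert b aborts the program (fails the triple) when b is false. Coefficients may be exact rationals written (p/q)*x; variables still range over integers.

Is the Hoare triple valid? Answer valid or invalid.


Working backward. After the program, the postcondition (¬(h + h - 6 ≠ y - 9 → j + q ≠ 6)) ∧ (3/2)*y + (3*j - 9) > 7 must hold; in canonical form it is (¬(2*h ≠ y - 3 → j + q ≠ 6)) ∧ 3*j + (3/2)*y > 16.
Before assert 3*y + 3 ≠ q + 8 ∨ y - 3*h ≠ -5: (3*y ≠ q + 5 ∨ y ≠ 3*h - 5) ∧ (¬(2*h ≠ y - 3 → j + q ≠ 6)) ∧ 3*j + (3/2)*y > 16
Before j := h - 4: (3*y ≠ q + 5 ∨ y ≠ 3*h - 5) ∧ (¬(2*h ≠ y - 3 → h + q ≠ 10)) ∧ 3*h + (3/2)*y > 28
Before assert y - 7 = -1 ∧ 3*j + y ≠ -1: y = 6 ∧ 3*j + y ≠ -1 ∧ (3*y ≠ q + 5 ∨ y ≠ 3*h - 5) ∧ (¬(2*h ≠ y - 3 → h + q ≠ 10)) ∧ 3*h + (3/2)*y > 28
Then branch requires y = 6 ∧ 3*j + y ≠ -1 ∧ (3*y ≠ q + 5 ∨ y ≠ 9*q - 53) ∧ (¬(6*q ≠ y + 29 → 4*q ≠ 26)) ∧ 9*q + (3/2)*y > 76; else branch requires y = 6 ∧ 6*j + y ≠ -1 ∧ (3*y ≠ q + 5 ∨ y ≠ 3*h - 5) ∧ (¬(2*h ≠ y - 3 → h + q ≠ 10)) ∧ 3*h + (3/2)*y > 28.
Before the if: (h < -5 → (y = 6 ∧ 3*j + y ≠ -1 ∧ (3*y ≠ q + 5 ∨ y ≠ 9*q - 53) ∧ (¬(6*q ≠ y + 29 → 4*q ≠ 26)) ∧ 9*q + (3/2)*y > 76)) ∧ ((¬(h < -5)) → (y = 6 ∧ 6*j + y ≠ -1 ∧ (3*y ≠ q + 5 ∨ y ≠ 3*h - 5) ∧ (¬(2*h ≠ y - 3 → h + q ≠ 10)) ∧ 3*h + (3/2)*y > 28))
The weakest precondition is (h < -5 → (y = 6 ∧ 3*j + y ≠ -1 ∧ (3*y ≠ q + 5 ∨ y ≠ 9*q - 53) ∧ (¬(6*q ≠ y + 29 → 4*q ≠ 26)) ∧ 9*q + (3/2)*y > 76)) ∧ ((¬(h < -5)) → (y = 6 ∧ 6*j + y ≠ -1 ∧ (3*y ≠ q + 5 ∨ y ≠ 3*h - 5) ∧ (¬(2*h ≠ y - 3 → h + q ≠ 10)) ∧ 3*h + (3/2)*y > 28)).
Check whether (¬(h < -5)) ∧ ((¬(h < -5)) → (y = 6 ∧ 6*j + y ≠ -1 ∧ (3*y ≠ 2 ∨ y ≠ 3*h - 5) ∧ (¬(2*h ≠ y - 3 → h ≠ 13)) ∧ 3*h + (3/2)*y > 28)) ∧ q = 3 implies it.
Countermodel: at the initial state h = 13, j = 0, q = 3, y = 6, the precondition holds but the weakest precondition fails.
Answer: invalid


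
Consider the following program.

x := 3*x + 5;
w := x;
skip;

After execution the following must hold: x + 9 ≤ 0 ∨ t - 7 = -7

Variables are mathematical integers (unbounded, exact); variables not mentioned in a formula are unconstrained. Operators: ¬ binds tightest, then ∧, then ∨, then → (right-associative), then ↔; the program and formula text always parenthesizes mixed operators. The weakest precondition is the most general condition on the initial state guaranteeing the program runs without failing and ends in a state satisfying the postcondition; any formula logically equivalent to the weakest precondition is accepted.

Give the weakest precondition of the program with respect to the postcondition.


Working backward. After the program, the postcondition x + 9 ≤ 0 ∨ t - 7 = -7 must hold; in canonical form it is x ≤ -9 ∨ t = 0.
Before skip: x ≤ -9 ∨ t = 0
Before w := x: x ≤ -9 ∨ t = 0
Before x := 3*x + 5: 3*x ≤ -14 ∨ t = 0
Answer: WP = 3*x ≤ -14 ∨ t = 0


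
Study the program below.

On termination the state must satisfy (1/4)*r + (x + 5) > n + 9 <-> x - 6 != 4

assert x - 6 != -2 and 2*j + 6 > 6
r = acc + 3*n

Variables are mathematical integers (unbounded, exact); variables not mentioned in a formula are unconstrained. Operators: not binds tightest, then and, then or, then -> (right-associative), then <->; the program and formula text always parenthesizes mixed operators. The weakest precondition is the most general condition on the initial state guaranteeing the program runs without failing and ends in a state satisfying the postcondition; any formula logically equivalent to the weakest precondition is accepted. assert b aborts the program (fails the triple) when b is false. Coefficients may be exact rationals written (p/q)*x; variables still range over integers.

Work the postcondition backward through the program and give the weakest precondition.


Working backward. After the program, the postcondition (1/4)*r + (x + 5) > n + 9 <-> x - 6 != 4 must hold; in canonical form it is (1/4)*r + x > n + 4 <-> x != 10.
Before r := acc + 3*n: (1/4)*acc + x > (1/4)*n + 4 <-> x != 10
Before assert x - 6 != -2 and 2*j + 6 > 6: x != 4 and 2*j > 0 and ((1/4)*acc + x > (1/4)*n + 4 <-> x != 10)
Answer: WP = x != 4 and 2*j > 0 and ((1/4)*acc + x > (1/4)*n + 4 <-> x != 10)


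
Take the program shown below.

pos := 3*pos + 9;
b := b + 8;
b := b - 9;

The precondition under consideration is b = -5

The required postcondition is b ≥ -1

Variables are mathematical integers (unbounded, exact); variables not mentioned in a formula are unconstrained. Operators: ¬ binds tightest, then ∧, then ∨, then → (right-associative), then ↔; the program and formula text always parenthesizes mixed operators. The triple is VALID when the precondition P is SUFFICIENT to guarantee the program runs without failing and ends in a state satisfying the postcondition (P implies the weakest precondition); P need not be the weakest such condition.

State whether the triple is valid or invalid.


Working backward. After the program, b ≥ -1 must hold.
Before b := b - 9: b ≥ 8
Before b := b + 8: b ≥ 0
Before pos := 3*pos + 9: b ≥ 0
The weakest precondition is b ≥ 0.
Check whether b = -5 implies it.
Countermodel: at the initial state b = -5, the precondition holds but the weakest precondition fails.
Answer: invalid


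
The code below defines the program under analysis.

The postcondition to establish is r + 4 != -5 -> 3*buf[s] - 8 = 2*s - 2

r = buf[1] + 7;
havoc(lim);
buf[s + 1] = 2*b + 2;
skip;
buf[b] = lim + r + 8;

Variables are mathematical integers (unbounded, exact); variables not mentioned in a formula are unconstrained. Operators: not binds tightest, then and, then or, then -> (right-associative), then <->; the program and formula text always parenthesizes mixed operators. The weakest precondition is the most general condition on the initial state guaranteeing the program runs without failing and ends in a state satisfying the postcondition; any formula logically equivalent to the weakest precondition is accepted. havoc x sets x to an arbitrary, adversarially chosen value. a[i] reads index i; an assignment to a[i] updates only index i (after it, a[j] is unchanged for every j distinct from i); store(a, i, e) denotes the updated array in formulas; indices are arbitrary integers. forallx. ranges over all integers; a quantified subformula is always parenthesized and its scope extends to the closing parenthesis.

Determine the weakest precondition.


Working backward. After the program, the postcondition r + 4 != -5 -> 3*buf[s] - 8 = 2*s - 2 must hold; in canonical form it is r != -9 -> 3*buf[s] = 2*s + 6.
Before buf[b] := lim + r + 8: r != -9 -> 3*store(buf, b, lim + r + 8)[s] = 2*s + 6
Before skip: r != -9 -> 3*store(buf, b, lim + r + 8)[s] = 2*s + 6
Before buf[s + 1] := 2*b + 2: r != -9 -> 3*store(store(buf, s + 1, 2*b + 2), b, lim + r + 8)[s] = 2*s + 6
Before havoc lim: forall lim_1. (r != -9 -> 3*store(store(buf, s + 1, 2*b + 2), b, lim_1 + r + 8)[s] = 2*s + 6)
Before r := buf[1] + 7: forall lim_1. (buf[1] != -16 -> 3*store(store(buf, s + 1, 2*b + 2), b, buf[1] + lim_1 + 15)[s] = 2*s + 6)
Answer: WP = forall lim_1. (buf[1] != -16 -> 3*store(store(buf, s + 1, 2*b + 2), b, buf[1] + lim_1 + 15)[s] = 2*s + 6)


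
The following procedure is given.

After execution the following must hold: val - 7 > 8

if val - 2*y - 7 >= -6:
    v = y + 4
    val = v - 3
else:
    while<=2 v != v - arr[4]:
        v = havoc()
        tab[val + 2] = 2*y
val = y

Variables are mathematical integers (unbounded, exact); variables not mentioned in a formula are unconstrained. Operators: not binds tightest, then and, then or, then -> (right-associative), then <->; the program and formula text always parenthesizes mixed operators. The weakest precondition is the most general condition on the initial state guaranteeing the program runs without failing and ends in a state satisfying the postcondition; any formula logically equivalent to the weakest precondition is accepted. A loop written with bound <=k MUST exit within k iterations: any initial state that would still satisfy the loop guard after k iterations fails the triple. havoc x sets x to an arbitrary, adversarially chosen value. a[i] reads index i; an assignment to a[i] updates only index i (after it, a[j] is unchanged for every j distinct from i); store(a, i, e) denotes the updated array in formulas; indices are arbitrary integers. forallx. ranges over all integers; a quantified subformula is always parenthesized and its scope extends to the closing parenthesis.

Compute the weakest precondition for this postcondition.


Working backward. After the program, the postcondition val - 7 > 8 must hold; in canonical form it is val > 15.
Before val := y: y > 15
Then branch requires y > 15; else branch requires (arr[4] != 0 -> ((arr[4] != 0 -> ((not (arr[4] != 0)) and y > 15)) and ((not (arr[4] != 0)) -> y > 15))) and ((not (arr[4] != 0)) -> y > 15).
Before the if: (val >= 2*y + 1 -> y > 15) and ((not (val >= 2*y + 1)) -> ((arr[4] != 0 -> ((arr[4] != 0 -> ((not (arr[4] != 0)) and y > 15)) and ((not (arr[4] != 0)) -> y > 15))) and ((not (arr[4] != 0)) -> y > 15)))
Answer: WP = (val >= 2*y + 1 -> y > 15) and ((not (val >= 2*y + 1)) -> ((arr[4] != 0 -> ((arr[4] != 0 -> ((not (arr[4] != 0)) and y > 15)) and ((not (arr[4] != 0)) -> y > 15))) and ((not (arr[4] != 0)) -> y > 15)))


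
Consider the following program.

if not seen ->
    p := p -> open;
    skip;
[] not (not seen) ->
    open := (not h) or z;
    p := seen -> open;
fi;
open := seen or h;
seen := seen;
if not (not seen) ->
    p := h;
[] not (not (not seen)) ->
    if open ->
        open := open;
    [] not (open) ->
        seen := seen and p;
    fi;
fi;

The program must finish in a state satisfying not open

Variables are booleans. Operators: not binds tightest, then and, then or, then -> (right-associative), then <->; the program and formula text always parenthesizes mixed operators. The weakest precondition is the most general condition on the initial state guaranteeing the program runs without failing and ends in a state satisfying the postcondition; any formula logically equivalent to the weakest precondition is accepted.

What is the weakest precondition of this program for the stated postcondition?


Working backward. After the program, not open must hold.
Then branch requires not open; else branch requires open -> (not open).
Before the if: (seen -> (not open)) and ((not seen) -> (open -> (not open)))
Before seen := seen: (seen -> (not open)) and ((not seen) -> (open -> (not open)))
Before open := seen or h: (seen -> (not (seen or h))) and ((not seen) -> ((seen or h) -> (not (seen or h))))
Then branch requires (seen -> (not (seen or h))) and ((not seen) -> ((seen or h) -> (not (seen or h)))); else branch requires (seen -> (not (seen or h))) and ((not seen) -> ((seen or h) -> (not (seen or h)))).
Before the if: ((not seen) -> ((seen -> (not (seen or h))) and ((not seen) -> ((seen or h) -> (not (seen or h)))))) and (seen -> ((seen -> (not (seen or h))) and ((not seen) -> ((seen or h) -> (not (seen or h))))))
Answer: WP = ((not seen) -> ((seen -> (not (seen or h))) and ((not seen) -> ((seen or h) -> (not (seen or h)))))) and (seen -> ((seen -> (not (seen or h))) and ((not seen) -> ((seen or h) -> (not (seen or h))))))


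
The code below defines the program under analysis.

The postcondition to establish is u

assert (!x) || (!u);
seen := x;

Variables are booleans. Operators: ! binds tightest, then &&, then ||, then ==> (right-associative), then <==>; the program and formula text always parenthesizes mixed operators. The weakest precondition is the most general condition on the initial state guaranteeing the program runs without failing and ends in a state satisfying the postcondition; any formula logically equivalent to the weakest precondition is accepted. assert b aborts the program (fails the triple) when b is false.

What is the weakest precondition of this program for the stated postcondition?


Working backward. After the program, u must hold.
Before seen := x: u
Before assert (!x) || (!u): ((!x) || (!u)) && u
Answer: WP = ((!x) || (!u)) && u


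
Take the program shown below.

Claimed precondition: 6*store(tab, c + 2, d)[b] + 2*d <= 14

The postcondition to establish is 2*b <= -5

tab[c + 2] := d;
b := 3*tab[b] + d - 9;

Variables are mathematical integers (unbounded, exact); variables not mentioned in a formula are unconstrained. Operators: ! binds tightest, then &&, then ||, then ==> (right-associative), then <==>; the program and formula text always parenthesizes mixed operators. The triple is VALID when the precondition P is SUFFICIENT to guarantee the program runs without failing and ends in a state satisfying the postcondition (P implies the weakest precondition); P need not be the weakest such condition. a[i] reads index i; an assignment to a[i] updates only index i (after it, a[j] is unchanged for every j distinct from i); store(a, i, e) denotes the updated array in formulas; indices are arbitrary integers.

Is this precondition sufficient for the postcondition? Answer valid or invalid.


Working backward. After the program, 2*b <= -5 must hold.
Before b := 3*tab[b] + d - 9: 6*tab[b] + 2*d <= 13
Before tab[c + 2] := d: 6*store(tab, c + 2, d)[b] + 2*d <= 13
The weakest precondition is 6*store(tab, c + 2, d)[b] + 2*d <= 13.
Check whether 6*store(tab, c + 2, d)[b] + 2*d <= 14 implies it.
Countermodel: at the initial state b = 5, c = 2, d = 1, tab = {[4] = 3, [5] = 2, elsewhere 3}, the precondition holds but the weakest precondition fails.
Answer: invalid
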